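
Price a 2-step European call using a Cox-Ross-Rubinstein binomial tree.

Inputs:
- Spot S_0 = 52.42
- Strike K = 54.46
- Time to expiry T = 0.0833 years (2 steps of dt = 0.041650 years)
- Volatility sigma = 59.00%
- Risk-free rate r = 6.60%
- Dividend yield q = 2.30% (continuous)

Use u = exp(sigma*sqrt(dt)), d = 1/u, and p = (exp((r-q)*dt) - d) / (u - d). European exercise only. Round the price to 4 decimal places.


dt = T/N = 0.041650
u = exp(sigma*sqrt(dt)) = 1.127958; d = 1/u = 0.886558
p = (exp((r-q)*dt) - d) / (u - d) = 0.477360
Discount per step: exp(-r*dt) = 0.997255
Stock lattice S(k, i) with i counting down-moves:
  k=0: S(0,0) = 52.4200
  k=1: S(1,0) = 59.1276; S(1,1) = 46.4734
  k=2: S(2,0) = 66.6934; S(2,1) = 52.4200; S(2,2) = 41.2013
Terminal payoffs V(N, i) = max(S_T - K, 0):
  V(2,0) = 12.233434; V(2,1) = 0.000000; V(2,2) = 0.000000
Backward induction: V(k, i) = exp(-r*dt) * [p * V(k+1, i) + (1-p) * V(k+1, i+1)].
  V(1,0) = exp(-r*dt) * [p*12.233434 + (1-p)*0.000000] = 5.823717
  V(1,1) = exp(-r*dt) * [p*0.000000 + (1-p)*0.000000] = 0.000000
  V(0,0) = exp(-r*dt) * [p*5.823717 + (1-p)*0.000000] = 2.772376

Answer: Price = V(0,0) = 2.7724


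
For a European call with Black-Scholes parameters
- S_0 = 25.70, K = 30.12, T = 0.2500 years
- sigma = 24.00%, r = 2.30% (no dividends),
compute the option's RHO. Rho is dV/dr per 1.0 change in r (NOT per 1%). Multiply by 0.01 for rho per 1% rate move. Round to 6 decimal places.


d1 = -1.2145700919; d2 = -1.3345700919
phi(d1) = 0.1908001398; exp(-qT) = 1.0000000000; exp(-rT) = 0.9942664996
N(d2) = 0.0910085461
Rho = K*T*exp(-rT)*N(d2) = 30.1200 * 0.2500 * 0.9942664996 * 0.0910085461 = 0.681365

Answer: Rho = 0.681365


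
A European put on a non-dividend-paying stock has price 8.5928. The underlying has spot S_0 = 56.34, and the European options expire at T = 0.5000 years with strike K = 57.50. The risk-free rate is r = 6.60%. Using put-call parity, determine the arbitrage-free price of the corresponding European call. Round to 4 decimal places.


Put-call parity: C - P = S_0 * exp(-qT) - K * exp(-rT).
S_0 * exp(-qT) = 56.3400 * 1.00000000 = 56.34000000
K * exp(-rT) = 57.5000 * 0.96753856 = 55.63346718
C = P + S*exp(-qT) - K*exp(-rT)
C = 8.5928 + 56.34000000 - 55.63346718 = 9.2993

Answer: Call price = 9.2993


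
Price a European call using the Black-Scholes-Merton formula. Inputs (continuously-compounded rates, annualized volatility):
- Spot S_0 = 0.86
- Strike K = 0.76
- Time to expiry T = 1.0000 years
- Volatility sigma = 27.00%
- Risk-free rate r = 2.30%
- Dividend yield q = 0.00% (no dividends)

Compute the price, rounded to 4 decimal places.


Answer: Price = 0.1570

Derivation:
d1 = (ln(S/K) + (r - q + 0.5*sigma^2) * T) / (sigma * sqrt(T)) = 0.67801465
d2 = d1 - sigma * sqrt(T) = 0.40801465
exp(-rT) = 0.97726248; exp(-qT) = 1.00000000
C = S_0 * exp(-qT) * N(d1) - K * exp(-rT) * N(d2)
N(d1) = 0.75111880; N(d2) = 0.65836854
C = 0.8600 * 1.00000000 * 0.75111880 - 0.7600 * 0.97726248 * 0.65836854 = 0.1570


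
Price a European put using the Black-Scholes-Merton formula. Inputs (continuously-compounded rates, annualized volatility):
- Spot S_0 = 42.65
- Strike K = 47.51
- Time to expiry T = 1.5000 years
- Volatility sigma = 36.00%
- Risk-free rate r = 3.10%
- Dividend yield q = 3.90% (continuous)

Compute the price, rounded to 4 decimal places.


Answer: Price = 10.2979

Derivation:
d1 = (ln(S/K) + (r - q + 0.5*sigma^2) * T) / (sigma * sqrt(T)) = -0.05151400
d2 = d1 - sigma * sqrt(T) = -0.49242215
exp(-rT) = 0.95456456; exp(-qT) = 0.94317824
P = K * exp(-rT) * N(-d2) - S_0 * exp(-qT) * N(-d1)
N(-d1) = 0.52054203; N(-d2) = 0.68878953
P = 47.5100 * 0.95456456 * 0.68878953 - 42.6500 * 0.94317824 * 0.52054203 = 10.2979


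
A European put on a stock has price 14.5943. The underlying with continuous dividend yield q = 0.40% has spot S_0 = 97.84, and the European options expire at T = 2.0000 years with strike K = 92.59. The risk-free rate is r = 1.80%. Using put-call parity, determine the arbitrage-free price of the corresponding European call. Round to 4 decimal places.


Answer: Call price = 22.3387

Derivation:
Put-call parity: C - P = S_0 * exp(-qT) - K * exp(-rT).
S_0 * exp(-qT) = 97.8400 * 0.99203191 = 97.06040255
K * exp(-rT) = 92.5900 * 0.96464029 = 89.31604477
C = P + S*exp(-qT) - K*exp(-rT)
C = 14.5943 + 97.06040255 - 89.31604477 = 22.3387


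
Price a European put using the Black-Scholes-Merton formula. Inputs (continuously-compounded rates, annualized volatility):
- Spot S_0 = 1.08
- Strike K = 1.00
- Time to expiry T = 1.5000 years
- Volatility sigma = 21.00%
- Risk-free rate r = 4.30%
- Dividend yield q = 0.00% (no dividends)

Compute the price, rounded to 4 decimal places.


d1 = (ln(S/K) + (r - q + 0.5*sigma^2) * T) / (sigma * sqrt(T)) = 0.67860991
d2 = d1 - sigma * sqrt(T) = 0.42141349
exp(-rT) = 0.93753611; exp(-qT) = 1.00000000
P = K * exp(-rT) * N(-d2) - S_0 * exp(-qT) * N(-d1)
N(-d1) = 0.24869253; N(-d2) = 0.33672659
P = 1.0000 * 0.93753611 * 0.33672659 - 1.0800 * 1.00000000 * 0.24869253 = 0.0471

Answer: Price = 0.0471


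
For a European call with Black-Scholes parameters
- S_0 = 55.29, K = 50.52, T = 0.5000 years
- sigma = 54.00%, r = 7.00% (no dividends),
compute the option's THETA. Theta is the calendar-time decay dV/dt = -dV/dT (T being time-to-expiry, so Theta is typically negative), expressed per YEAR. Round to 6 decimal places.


Answer: Theta = -9.255114

Derivation:
d1 = 0.5188664783; d2 = 0.1370288164
phi(d1) = 0.3486977617; exp(-qT) = 1.0000000000; exp(-rT) = 0.9656054163
Theta = -S*exp(-qT)*phi(d1)*sigma/(2*sqrt(T)) - r*K*exp(-rT)*N(d2) + q*S*exp(-qT)*N(d1)
N(d1) = 0.6980730723; N(d2) = 0.5544959911; sqrt(T) = 0.7071067812
Term 1 = -55.2900 * 1.0000000000 * 0.3486977617 * 0.5400 / (2 * 0.7071067812) = -7.3616389128
Term 2 = -0.0700 * 50.5200 * 0.9656054163 * 0.5544959911 = -1.8934746088
Term 3 = 0 (no dividend yield, q = 0)
Theta = -7.3616389128 + (-1.8934746088) + (0.0000000000) = -9.255114


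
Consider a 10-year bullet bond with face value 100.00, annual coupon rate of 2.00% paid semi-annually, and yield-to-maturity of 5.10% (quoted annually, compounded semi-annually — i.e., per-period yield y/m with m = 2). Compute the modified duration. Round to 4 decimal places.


Coupon per period c = face * coupon_rate / m = 1.000000
Periods per year m = 2; per-period yield y/m = 0.025500
Number of cashflows N = 20
Cashflows (t years, CF_t, discount factor 1/(1+y/m)^(m*t), PV):
  t = 0.5000: CF_t = 1.000000, DF = 0.975134, PV = 0.975134
  t = 1.0000: CF_t = 1.000000, DF = 0.950886, PV = 0.950886
  t = 1.5000: CF_t = 1.000000, DF = 0.927242, PV = 0.927242
  t = 2.0000: CF_t = 1.000000, DF = 0.904185, PV = 0.904185
  t = 2.5000: CF_t = 1.000000, DF = 0.881702, PV = 0.881702
  t = 3.0000: CF_t = 1.000000, DF = 0.859777, PV = 0.859777
  t = 3.5000: CF_t = 1.000000, DF = 0.838398, PV = 0.838398
  t = 4.0000: CF_t = 1.000000, DF = 0.817551, PV = 0.817551
  t = 4.5000: CF_t = 1.000000, DF = 0.797222, PV = 0.797222
  t = 5.0000: CF_t = 1.000000, DF = 0.777398, PV = 0.777398
  t = 5.5000: CF_t = 1.000000, DF = 0.758067, PV = 0.758067
  t = 6.0000: CF_t = 1.000000, DF = 0.739217, PV = 0.739217
  t = 6.5000: CF_t = 1.000000, DF = 0.720836, PV = 0.720836
  t = 7.0000: CF_t = 1.000000, DF = 0.702912, PV = 0.702912
  t = 7.5000: CF_t = 1.000000, DF = 0.685433, PV = 0.685433
  t = 8.0000: CF_t = 1.000000, DF = 0.668389, PV = 0.668389
  t = 8.5000: CF_t = 1.000000, DF = 0.651769, PV = 0.651769
  t = 9.0000: CF_t = 1.000000, DF = 0.635562, PV = 0.635562
  t = 9.5000: CF_t = 1.000000, DF = 0.619758, PV = 0.619758
  t = 10.0000: CF_t = 101.000000, DF = 0.604347, PV = 61.039094
Price P = sum_t PV_t = 75.950532
First compute Macaulay numerator sum_t t * PV_t:
  t * PV_t at t = 0.5000: 0.487567
  t * PV_t at t = 1.0000: 0.950886
  t * PV_t at t = 1.5000: 1.390863
  t * PV_t at t = 2.0000: 1.808370
  t * PV_t at t = 2.5000: 2.204254
  t * PV_t at t = 3.0000: 2.579332
  t * PV_t at t = 3.5000: 2.934394
  t * PV_t at t = 4.0000: 3.270203
  t * PV_t at t = 4.5000: 3.587497
  t * PV_t at t = 5.0000: 3.886989
  t * PV_t at t = 5.5000: 4.169369
  t * PV_t at t = 6.0000: 4.435303
  t * PV_t at t = 6.5000: 4.685433
  t * PV_t at t = 7.0000: 4.920381
  t * PV_t at t = 7.5000: 5.140748
  t * PV_t at t = 8.0000: 5.347113
  t * PV_t at t = 8.5000: 5.540036
  t * PV_t at t = 9.0000: 5.720059
  t * PV_t at t = 9.5000: 5.887704
  t * PV_t at t = 10.0000: 610.390941
Macaulay duration D = 679.337444 / 75.950532 = 8.944472
Modified duration = D / (1 + y/m) = 8.944472 / (1 + 0.025500) = 8.722060

Answer: Modified duration = 8.7221


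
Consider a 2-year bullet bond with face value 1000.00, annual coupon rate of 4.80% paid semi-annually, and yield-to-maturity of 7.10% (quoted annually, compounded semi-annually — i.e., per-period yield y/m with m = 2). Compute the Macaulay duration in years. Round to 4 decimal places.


Coupon per period c = face * coupon_rate / m = 24.000000
Periods per year m = 2; per-period yield y/m = 0.035500
Number of cashflows N = 4
Cashflows (t years, CF_t, discount factor 1/(1+y/m)^(m*t), PV):
  t = 0.5000: CF_t = 24.000000, DF = 0.965717, PV = 23.177209
  t = 1.0000: CF_t = 24.000000, DF = 0.932609, PV = 22.382626
  t = 1.5000: CF_t = 24.000000, DF = 0.900637, PV = 21.615283
  t = 2.0000: CF_t = 1024.000000, DF = 0.869760, PV = 890.634561
Price P = sum_t PV_t = 957.809679
Macaulay numerator sum_t t * PV_t:
  t * PV_t at t = 0.5000: 11.588605
  t * PV_t at t = 1.0000: 22.382626
  t * PV_t at t = 1.5000: 32.422925
  t * PV_t at t = 2.0000: 1781.269121
Macaulay duration D = (sum_t t * PV_t) / P = 1847.663277 / 957.809679 = 1.929051

Answer: Macaulay duration = 1.9291 years


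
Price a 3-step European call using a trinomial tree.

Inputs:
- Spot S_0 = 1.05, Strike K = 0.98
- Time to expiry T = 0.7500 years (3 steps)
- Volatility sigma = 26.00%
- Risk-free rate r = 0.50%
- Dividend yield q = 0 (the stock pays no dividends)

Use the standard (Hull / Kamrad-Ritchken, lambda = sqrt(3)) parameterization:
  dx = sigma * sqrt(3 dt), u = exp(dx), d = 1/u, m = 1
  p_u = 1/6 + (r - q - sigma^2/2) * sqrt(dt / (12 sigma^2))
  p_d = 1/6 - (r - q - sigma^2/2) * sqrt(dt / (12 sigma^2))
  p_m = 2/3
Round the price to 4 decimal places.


Answer: Price = V(0,0) = 0.1335

Derivation:
dt = T/N = 0.250000; dx = sigma*sqrt(3*dt) = 0.225167
u = exp(dx) = 1.252531; d = 1/u = 0.798383
p_u = 0.150679, p_m = 0.666667, p_d = 0.182655
Discount per step: exp(-r*dt) = 0.998751
Stock lattice S(k, j) with j the centered position index:
  k=0: S(0,+0) = 1.0500
  k=1: S(1,-1) = 0.8383; S(1,+0) = 1.0500; S(1,+1) = 1.3152
  k=2: S(2,-2) = 0.6693; S(2,-1) = 0.8383; S(2,+0) = 1.0500; S(2,+1) = 1.3152; S(2,+2) = 1.6473
  k=3: S(3,-3) = 0.5343; S(3,-2) = 0.6693; S(3,-1) = 0.8383; S(3,+0) = 1.0500; S(3,+1) = 1.3152; S(3,+2) = 1.6473; S(3,+3) = 2.0633
Terminal payoffs V(N, j) = max(S_T - K, 0):
  V(3,-3) = 0.000000; V(3,-2) = 0.000000; V(3,-1) = 0.000000; V(3,+0) = 0.070000; V(3,+1) = 0.335158; V(3,+2) = 0.667277; V(3,+3) = 1.083266
Backward induction: V(k, j) = exp(-r*dt) * [p_u * V(k+1, j+1) + p_m * V(k+1, j) + p_d * V(k+1, j-1)]
  V(2,-2) = exp(-r*dt) * [p_u*0.000000 + p_m*0.000000 + p_d*0.000000] = 0.000000
  V(2,-1) = exp(-r*dt) * [p_u*0.070000 + p_m*0.000000 + p_d*0.000000] = 0.010534
  V(2,+0) = exp(-r*dt) * [p_u*0.335158 + p_m*0.070000 + p_d*0.000000] = 0.097046
  V(2,+1) = exp(-r*dt) * [p_u*0.667277 + p_m*0.335158 + p_d*0.070000] = 0.336348
  V(2,+2) = exp(-r*dt) * [p_u*1.083266 + p_m*0.667277 + p_d*0.335158] = 0.668458
  V(1,-1) = exp(-r*dt) * [p_u*0.097046 + p_m*0.010534 + p_d*0.000000] = 0.021619
  V(1,+0) = exp(-r*dt) * [p_u*0.336348 + p_m*0.097046 + p_d*0.010534] = 0.117156
  V(1,+1) = exp(-r*dt) * [p_u*0.668458 + p_m*0.336348 + p_d*0.097046] = 0.342252
  V(0,+0) = exp(-r*dt) * [p_u*0.342252 + p_m*0.117156 + p_d*0.021619] = 0.133456


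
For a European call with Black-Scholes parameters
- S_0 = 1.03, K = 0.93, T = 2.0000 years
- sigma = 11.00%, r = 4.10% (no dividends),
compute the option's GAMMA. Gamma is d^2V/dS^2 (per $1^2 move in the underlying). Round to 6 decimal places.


Answer: Gamma = 1.123698

Derivation:
d1 = 1.2614109694; d2 = 1.1058474776
phi(d1) = 0.1800506011; exp(-qT) = 1.0000000000; exp(-rT) = 0.9212719587
Gamma = exp(-qT) * phi(d1) / (S * sigma * sqrt(T)) = 1.0000000000 * 0.1800506011 / (1.0300 * 0.1100 * 1.4142135624) = 1.123698


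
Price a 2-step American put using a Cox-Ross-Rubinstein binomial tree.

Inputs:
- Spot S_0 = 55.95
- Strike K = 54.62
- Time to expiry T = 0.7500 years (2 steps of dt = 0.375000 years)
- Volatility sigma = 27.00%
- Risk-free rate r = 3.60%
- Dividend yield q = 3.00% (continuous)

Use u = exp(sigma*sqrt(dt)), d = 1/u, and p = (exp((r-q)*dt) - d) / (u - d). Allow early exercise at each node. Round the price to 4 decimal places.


Answer: Price = V(0,0) = 4.0103

Derivation:
dt = T/N = 0.375000
u = exp(sigma*sqrt(dt)) = 1.179795; d = 1/u = 0.847605
p = (exp((r-q)*dt) - d) / (u - d) = 0.465540
Discount per step: exp(-r*dt) = 0.986591
Stock lattice S(k, i) with i counting down-moves:
  k=0: S(0,0) = 55.9500
  k=1: S(1,0) = 66.0095; S(1,1) = 47.4235
  k=2: S(2,0) = 77.8777; S(2,1) = 55.9500; S(2,2) = 40.1964
Terminal payoffs V(N, i) = max(K - S_T, 0):
  V(2,0) = 0.000000; V(2,1) = 0.000000; V(2,2) = 14.423605
Backward induction: V(k, i) = exp(-r*dt) * [p * V(k+1, i) + (1-p) * V(k+1, i+1)]; then take max(V_cont, immediate exercise) for American.
  V(1,0) = exp(-r*dt) * [p*0.000000 + (1-p)*0.000000] = 0.000000; exercise = 0.000000; V(1,0) = max -> 0.000000
  V(1,1) = exp(-r*dt) * [p*0.000000 + (1-p)*14.423605] = 7.605475; exercise = 7.196500; V(1,1) = max -> 7.605475
  V(0,0) = exp(-r*dt) * [p*0.000000 + (1-p)*7.605475] = 4.010319; exercise = 0.000000; V(0,0) = max -> 4.010319


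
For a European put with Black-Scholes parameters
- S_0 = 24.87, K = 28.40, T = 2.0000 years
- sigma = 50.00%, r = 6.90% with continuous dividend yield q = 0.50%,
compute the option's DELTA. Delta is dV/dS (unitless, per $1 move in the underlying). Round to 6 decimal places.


Answer: Delta = -0.360720

Derivation:
d1 = 0.3468685624; d2 = -0.3602382188
phi(d1) = 0.3756499952; exp(-qT) = 0.9900498337; exp(-rT) = 0.8710986917
N(-d1) = 0.3643450328
Delta = -exp(-qT) * N(-d1) = -0.9900498337 * 0.3643450328 = -0.360720


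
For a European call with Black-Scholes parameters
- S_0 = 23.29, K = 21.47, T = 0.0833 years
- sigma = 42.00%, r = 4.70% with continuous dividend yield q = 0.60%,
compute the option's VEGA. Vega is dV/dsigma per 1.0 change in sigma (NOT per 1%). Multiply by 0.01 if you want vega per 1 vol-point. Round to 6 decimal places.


d1 = 0.7600260677; d2 = 0.6388067623
phi(d1) = 0.2988664846; exp(-qT) = 0.9995003249; exp(-rT) = 0.9960925540
Vega = S * exp(-qT) * phi(d1) * sqrt(T) = 23.2900 * 0.9995003249 * 0.2988664846 * 0.2886173938 = 2.007947

Answer: Vega = 2.007947


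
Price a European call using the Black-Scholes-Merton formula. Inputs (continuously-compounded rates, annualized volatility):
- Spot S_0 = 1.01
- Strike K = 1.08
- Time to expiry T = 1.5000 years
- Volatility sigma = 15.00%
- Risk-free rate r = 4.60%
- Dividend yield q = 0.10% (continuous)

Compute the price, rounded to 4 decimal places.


Answer: Price = 0.0740

Derivation:
d1 = (ln(S/K) + (r - q + 0.5*sigma^2) * T) / (sigma * sqrt(T)) = 0.09451922
d2 = d1 - sigma * sqrt(T) = -0.08919251
exp(-rT) = 0.93332668; exp(-qT) = 0.99850112
C = S_0 * exp(-qT) * N(d1) - K * exp(-rT) * N(d2)
N(d1) = 0.53765164; N(d2) = 0.46446446
C = 1.0100 * 0.99850112 * 0.53765164 - 1.0800 * 0.93332668 * 0.46446446 = 0.0740


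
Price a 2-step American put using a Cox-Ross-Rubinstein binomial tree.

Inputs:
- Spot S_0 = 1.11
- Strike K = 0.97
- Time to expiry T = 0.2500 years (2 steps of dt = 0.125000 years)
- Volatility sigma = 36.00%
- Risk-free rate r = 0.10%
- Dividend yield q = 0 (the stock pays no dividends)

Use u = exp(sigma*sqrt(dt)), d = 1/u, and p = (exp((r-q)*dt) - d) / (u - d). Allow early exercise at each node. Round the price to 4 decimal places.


Answer: Price = V(0,0) = 0.0309

Derivation:
dt = T/N = 0.125000
u = exp(sigma*sqrt(dt)) = 1.135734; d = 1/u = 0.880488
p = (exp((r-q)*dt) - d) / (u - d) = 0.468713
Discount per step: exp(-r*dt) = 0.999875
Stock lattice S(k, i) with i counting down-moves:
  k=0: S(0,0) = 1.1100
  k=1: S(1,0) = 1.2607; S(1,1) = 0.9773
  k=2: S(2,0) = 1.4318; S(2,1) = 1.1100; S(2,2) = 0.8605
Terminal payoffs V(N, i) = max(K - S_T, 0):
  V(2,0) = 0.000000; V(2,1) = 0.000000; V(2,2) = 0.109463
Backward induction: V(k, i) = exp(-r*dt) * [p * V(k+1, i) + (1-p) * V(k+1, i+1)]; then take max(V_cont, immediate exercise) for American.
  V(1,0) = exp(-r*dt) * [p*0.000000 + (1-p)*0.000000] = 0.000000; exercise = 0.000000; V(1,0) = max -> 0.000000
  V(1,1) = exp(-r*dt) * [p*0.000000 + (1-p)*0.109463] = 0.058149; exercise = 0.000000; V(1,1) = max -> 0.058149
  V(0,0) = exp(-r*dt) * [p*0.000000 + (1-p)*0.058149] = 0.030890; exercise = 0.000000; V(0,0) = max -> 0.030890


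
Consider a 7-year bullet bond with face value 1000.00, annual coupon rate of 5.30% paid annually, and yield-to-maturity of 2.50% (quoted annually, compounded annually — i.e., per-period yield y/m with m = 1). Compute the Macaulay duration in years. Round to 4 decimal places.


Coupon per period c = face * coupon_rate / m = 53.000000
Periods per year m = 1; per-period yield y/m = 0.025000
Number of cashflows N = 7
Cashflows (t years, CF_t, discount factor 1/(1+y/m)^(m*t), PV):
  t = 1.0000: CF_t = 53.000000, DF = 0.975610, PV = 51.707317
  t = 2.0000: CF_t = 53.000000, DF = 0.951814, PV = 50.446163
  t = 3.0000: CF_t = 53.000000, DF = 0.928599, PV = 49.215769
  t = 4.0000: CF_t = 53.000000, DF = 0.905951, PV = 48.015384
  t = 5.0000: CF_t = 53.000000, DF = 0.883854, PV = 46.844277
  t = 6.0000: CF_t = 53.000000, DF = 0.862297, PV = 45.701734
  t = 7.0000: CF_t = 1053.000000, DF = 0.841265, PV = 885.852293
Price P = sum_t PV_t = 1177.782937
Macaulay numerator sum_t t * PV_t:
  t * PV_t at t = 1.0000: 51.707317
  t * PV_t at t = 2.0000: 100.892326
  t * PV_t at t = 3.0000: 147.647306
  t * PV_t at t = 4.0000: 192.061537
  t * PV_t at t = 5.0000: 234.221386
  t * PV_t at t = 6.0000: 274.210403
  t * PV_t at t = 7.0000: 6200.966048
Macaulay duration D = (sum_t t * PV_t) / P = 7201.706323 / 1177.782937 = 6.114630

Answer: Macaulay duration = 6.1146 years


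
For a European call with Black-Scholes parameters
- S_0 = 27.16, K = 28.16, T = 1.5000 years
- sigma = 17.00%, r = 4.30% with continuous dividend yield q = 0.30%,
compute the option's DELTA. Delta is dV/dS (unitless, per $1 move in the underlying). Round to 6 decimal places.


Answer: Delta = 0.583893

Derivation:
d1 = 0.2186182631; d2 = 0.0104116349
phi(d1) = 0.3895217768; exp(-qT) = 0.9955101098; exp(-rT) = 0.9375361143
N(d1) = 0.5865262875
Delta = exp(-qT) * N(d1) = 0.9955101098 * 0.5865262875 = 0.583893


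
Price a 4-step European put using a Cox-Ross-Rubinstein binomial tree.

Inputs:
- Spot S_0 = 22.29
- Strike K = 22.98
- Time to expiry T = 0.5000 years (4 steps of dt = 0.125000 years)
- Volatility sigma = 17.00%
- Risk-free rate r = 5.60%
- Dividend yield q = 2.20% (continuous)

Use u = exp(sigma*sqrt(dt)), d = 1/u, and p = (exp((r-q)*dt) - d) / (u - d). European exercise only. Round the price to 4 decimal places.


Answer: Price = V(0,0) = 1.2492

Derivation:
dt = T/N = 0.125000
u = exp(sigma*sqrt(dt)) = 1.061947; d = 1/u = 0.941667
p = (exp((r-q)*dt) - d) / (u - d) = 0.520388
Discount per step: exp(-r*dt) = 0.993024
Stock lattice S(k, i) with i counting down-moves:
  k=0: S(0,0) = 22.2900
  k=1: S(1,0) = 23.6708; S(1,1) = 20.9897
  k=2: S(2,0) = 25.1371; S(2,1) = 22.2900; S(2,2) = 19.7653
  k=3: S(3,0) = 26.6943; S(3,1) = 23.6708; S(3,2) = 20.9897; S(3,3) = 18.6124
  k=4: S(4,0) = 28.3479; S(4,1) = 25.1371; S(4,2) = 22.2900; S(4,3) = 19.7653; S(4,4) = 17.5266
Terminal payoffs V(N, i) = max(K - S_T, 0):
  V(4,0) = 0.000000; V(4,1) = 0.000000; V(4,2) = 0.690000; V(4,3) = 3.214658; V(4,4) = 5.453363
Backward induction: V(k, i) = exp(-r*dt) * [p * V(k+1, i) + (1-p) * V(k+1, i+1)].
  V(3,0) = exp(-r*dt) * [p*0.000000 + (1-p)*0.000000] = 0.000000
  V(3,1) = exp(-r*dt) * [p*0.000000 + (1-p)*0.690000] = 0.328624
  V(3,2) = exp(-r*dt) * [p*0.690000 + (1-p)*3.214658] = 1.887597
  V(3,3) = exp(-r*dt) * [p*3.214658 + (1-p)*5.453363] = 4.258455
  V(2,0) = exp(-r*dt) * [p*0.000000 + (1-p)*0.328624] = 0.156513
  V(2,1) = exp(-r*dt) * [p*0.328624 + (1-p)*1.887597] = 1.068819
  V(2,2) = exp(-r*dt) * [p*1.887597 + (1-p)*4.258455] = 3.003591
  V(1,0) = exp(-r*dt) * [p*0.156513 + (1-p)*1.068819] = 0.589922
  V(1,1) = exp(-r*dt) * [p*1.068819 + (1-p)*3.003591] = 1.982831
  V(0,0) = exp(-r*dt) * [p*0.589922 + (1-p)*1.982831] = 1.249203


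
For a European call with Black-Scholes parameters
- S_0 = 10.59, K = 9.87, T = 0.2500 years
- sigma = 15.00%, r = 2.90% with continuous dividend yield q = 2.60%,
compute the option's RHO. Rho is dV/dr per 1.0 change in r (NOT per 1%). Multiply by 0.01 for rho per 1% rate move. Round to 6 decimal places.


d1 = 0.9863040822; d2 = 0.9113040822
phi(d1) = 0.2452845277; exp(-qT) = 0.9935210793; exp(-rT) = 0.9927762179
N(d2) = 0.8189324119
Rho = K*T*exp(-rT)*N(d2) = 9.8700 * 0.2500 * 0.9927762179 * 0.8189324119 = 2.006119

Answer: Rho = 2.006119


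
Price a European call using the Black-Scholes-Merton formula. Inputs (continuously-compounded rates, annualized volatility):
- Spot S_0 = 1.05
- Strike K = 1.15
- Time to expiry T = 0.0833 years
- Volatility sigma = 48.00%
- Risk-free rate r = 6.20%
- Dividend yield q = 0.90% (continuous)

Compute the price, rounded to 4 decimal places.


Answer: Price = 0.0246

Derivation:
d1 = (ln(S/K) + (r - q + 0.5*sigma^2) * T) / (sigma * sqrt(T)) = -0.55552726
d2 = d1 - sigma * sqrt(T) = -0.69406361
exp(-rT) = 0.99484871; exp(-qT) = 0.99925058
C = S_0 * exp(-qT) * N(d1) - K * exp(-rT) * N(d2)
N(d1) = 0.28926704; N(d2) = 0.24382116
C = 1.0500 * 0.99925058 * 0.28926704 - 1.1500 * 0.99484871 * 0.24382116 = 0.0246


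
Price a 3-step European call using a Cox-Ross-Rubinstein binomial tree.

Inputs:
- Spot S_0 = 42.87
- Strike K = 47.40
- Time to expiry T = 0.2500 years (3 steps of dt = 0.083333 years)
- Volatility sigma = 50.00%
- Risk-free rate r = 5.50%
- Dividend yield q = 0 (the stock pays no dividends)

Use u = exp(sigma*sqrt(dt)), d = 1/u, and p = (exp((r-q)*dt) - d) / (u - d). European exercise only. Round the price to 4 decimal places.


dt = T/N = 0.083333
u = exp(sigma*sqrt(dt)) = 1.155274; d = 1/u = 0.865596
p = (exp((r-q)*dt) - d) / (u - d) = 0.479837
Discount per step: exp(-r*dt) = 0.995427
Stock lattice S(k, i) with i counting down-moves:
  k=0: S(0,0) = 42.8700
  k=1: S(1,0) = 49.5266; S(1,1) = 37.1081
  k=2: S(2,0) = 57.2168; S(2,1) = 42.8700; S(2,2) = 32.1206
  k=3: S(3,0) = 66.1011; S(3,1) = 49.5266; S(3,2) = 37.1081; S(3,3) = 27.8034
Terminal payoffs V(N, i) = max(S_T - K, 0):
  V(3,0) = 18.701073; V(3,1) = 2.126597; V(3,2) = 0.000000; V(3,3) = 0.000000
Backward induction: V(k, i) = exp(-r*dt) * [p * V(k+1, i) + (1-p) * V(k+1, i+1)].
  V(2,0) = exp(-r*dt) * [p*18.701073 + (1-p)*2.126597] = 10.033545
  V(2,1) = exp(-r*dt) * [p*2.126597 + (1-p)*0.000000] = 1.015753
  V(2,2) = exp(-r*dt) * [p*0.000000 + (1-p)*0.000000] = 0.000000
  V(1,0) = exp(-r*dt) * [p*10.033545 + (1-p)*1.015753] = 5.318387
  V(1,1) = exp(-r*dt) * [p*1.015753 + (1-p)*0.000000] = 0.485167
  V(0,0) = exp(-r*dt) * [p*5.318387 + (1-p)*0.485167] = 2.791499

Answer: Price = V(0,0) = 2.7915


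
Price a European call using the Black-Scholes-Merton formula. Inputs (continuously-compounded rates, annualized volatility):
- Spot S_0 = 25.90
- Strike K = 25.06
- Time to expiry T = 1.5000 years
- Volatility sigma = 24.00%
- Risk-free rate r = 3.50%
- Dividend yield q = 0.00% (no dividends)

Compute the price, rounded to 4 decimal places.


Answer: Price = 4.0840

Derivation:
d1 = (ln(S/K) + (r - q + 0.5*sigma^2) * T) / (sigma * sqrt(T)) = 0.43774429
d2 = d1 - sigma * sqrt(T) = 0.14380553
exp(-rT) = 0.94885432; exp(-qT) = 1.00000000
C = S_0 * exp(-qT) * N(d1) - K * exp(-rT) * N(d2)
N(d1) = 0.66921417; N(d2) = 0.55717298
C = 25.9000 * 1.00000000 * 0.66921417 - 25.0600 * 0.94885432 * 0.55717298 = 4.0840


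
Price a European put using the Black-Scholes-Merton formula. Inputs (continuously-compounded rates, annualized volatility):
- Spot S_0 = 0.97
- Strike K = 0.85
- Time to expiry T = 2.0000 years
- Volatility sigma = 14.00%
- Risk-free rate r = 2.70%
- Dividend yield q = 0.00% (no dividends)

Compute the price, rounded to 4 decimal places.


Answer: Price = 0.0163

Derivation:
d1 = (ln(S/K) + (r - q + 0.5*sigma^2) * T) / (sigma * sqrt(T)) = 1.03873846
d2 = d1 - sigma * sqrt(T) = 0.84074856
exp(-rT) = 0.94743211; exp(-qT) = 1.00000000
P = K * exp(-rT) * N(-d2) - S_0 * exp(-qT) * N(-d1)
N(-d1) = 0.14946320; N(-d2) = 0.20024441
P = 0.8500 * 0.94743211 * 0.20024441 - 0.9700 * 1.00000000 * 0.14946320 = 0.0163


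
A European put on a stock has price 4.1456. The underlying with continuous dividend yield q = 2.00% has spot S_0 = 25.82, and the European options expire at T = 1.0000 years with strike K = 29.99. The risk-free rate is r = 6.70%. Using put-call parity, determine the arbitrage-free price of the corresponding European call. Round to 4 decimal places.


Put-call parity: C - P = S_0 * exp(-qT) - K * exp(-rT).
S_0 * exp(-qT) = 25.8200 * 0.98019867 = 25.30872974
K * exp(-rT) = 29.9900 * 0.93519520 = 28.04650409
C = P + S*exp(-qT) - K*exp(-rT)
C = 4.1456 + 25.30872974 - 28.04650409 = 1.4078

Answer: Call price = 1.4078


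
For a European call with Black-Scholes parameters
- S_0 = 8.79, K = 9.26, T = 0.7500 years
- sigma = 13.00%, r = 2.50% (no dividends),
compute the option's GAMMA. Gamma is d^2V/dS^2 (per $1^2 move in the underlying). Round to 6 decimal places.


d1 = -0.2398387360; d2 = -0.3524220385
phi(d1) = 0.3876316124; exp(-qT) = 1.0000000000; exp(-rT) = 0.9814246877
Gamma = exp(-qT) * phi(d1) / (S * sigma * sqrt(T)) = 1.0000000000 * 0.3876316124 / (8.7900 * 0.1300 * 0.8660254038) = 0.391702

Answer: Gamma = 0.391702


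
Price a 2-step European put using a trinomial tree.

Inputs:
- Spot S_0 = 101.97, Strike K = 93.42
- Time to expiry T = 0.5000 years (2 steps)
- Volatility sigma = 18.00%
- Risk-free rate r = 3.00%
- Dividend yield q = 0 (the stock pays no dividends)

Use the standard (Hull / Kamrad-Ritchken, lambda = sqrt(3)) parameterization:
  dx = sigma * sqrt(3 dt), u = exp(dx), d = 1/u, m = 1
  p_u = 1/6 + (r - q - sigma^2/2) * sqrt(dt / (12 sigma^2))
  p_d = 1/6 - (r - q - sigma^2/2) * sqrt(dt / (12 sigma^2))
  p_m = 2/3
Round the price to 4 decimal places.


dt = T/N = 0.250000; dx = sigma*sqrt(3*dt) = 0.155885
u = exp(dx) = 1.168691; d = 1/u = 0.855658
p_u = 0.177733, p_m = 0.666667, p_d = 0.155601
Discount per step: exp(-r*dt) = 0.992528
Stock lattice S(k, j) with j the centered position index:
  k=0: S(0,+0) = 101.9700
  k=1: S(1,-1) = 87.2514; S(1,+0) = 101.9700; S(1,+1) = 119.1715
  k=2: S(2,-2) = 74.6574; S(2,-1) = 87.2514; S(2,+0) = 101.9700; S(2,+1) = 119.1715; S(2,+2) = 139.2746
Terminal payoffs V(N, j) = max(K - S_T, 0):
  V(2,-2) = 18.762611; V(2,-1) = 6.168559; V(2,+0) = 0.000000; V(2,+1) = 0.000000; V(2,+2) = 0.000000
Backward induction: V(k, j) = exp(-r*dt) * [p_u * V(k+1, j+1) + p_m * V(k+1, j) + p_d * V(k+1, j-1)]
  V(1,-1) = exp(-r*dt) * [p_u*0.000000 + p_m*6.168559 + p_d*18.762611] = 6.979308
  V(1,+0) = exp(-r*dt) * [p_u*0.000000 + p_m*0.000000 + p_d*6.168559] = 0.952661
  V(1,+1) = exp(-r*dt) * [p_u*0.000000 + p_m*0.000000 + p_d*0.000000] = 0.000000
  V(0,+0) = exp(-r*dt) * [p_u*0.000000 + p_m*0.952661 + p_d*6.979308] = 1.708233

Answer: Price = V(0,0) = 1.7082


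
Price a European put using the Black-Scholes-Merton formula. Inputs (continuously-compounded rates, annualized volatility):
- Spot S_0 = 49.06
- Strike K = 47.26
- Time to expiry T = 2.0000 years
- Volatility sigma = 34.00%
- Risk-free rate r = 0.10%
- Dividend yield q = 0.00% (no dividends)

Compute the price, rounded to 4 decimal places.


Answer: Price = 8.2239

Derivation:
d1 = (ln(S/K) + (r - q + 0.5*sigma^2) * T) / (sigma * sqrt(T)) = 0.32231542
d2 = d1 - sigma * sqrt(T) = -0.15851719
exp(-rT) = 0.99800200; exp(-qT) = 1.00000000
P = K * exp(-rT) * N(-d2) - S_0 * exp(-qT) * N(-d1)
N(-d1) = 0.37360687; N(-d2) = 0.56297536
P = 47.2600 * 0.99800200 * 0.56297536 - 49.0600 * 1.00000000 * 0.37360687 = 8.2239


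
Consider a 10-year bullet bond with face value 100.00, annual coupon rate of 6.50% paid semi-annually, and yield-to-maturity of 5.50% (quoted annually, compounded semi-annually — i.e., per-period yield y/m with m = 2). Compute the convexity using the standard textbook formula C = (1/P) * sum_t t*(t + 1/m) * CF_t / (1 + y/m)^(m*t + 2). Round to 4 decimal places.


Answer: Convexity = 68.3728

Derivation:
Coupon per period c = face * coupon_rate / m = 3.250000
Periods per year m = 2; per-period yield y/m = 0.027500
Number of cashflows N = 20
Cashflows (t years, CF_t, discount factor 1/(1+y/m)^(m*t), PV):
  t = 0.5000: CF_t = 3.250000, DF = 0.973236, PV = 3.163017
  t = 1.0000: CF_t = 3.250000, DF = 0.947188, PV = 3.078362
  t = 1.5000: CF_t = 3.250000, DF = 0.921838, PV = 2.995973
  t = 2.0000: CF_t = 3.250000, DF = 0.897166, PV = 2.915789
  t = 2.5000: CF_t = 3.250000, DF = 0.873154, PV = 2.837750
  t = 3.0000: CF_t = 3.250000, DF = 0.849785, PV = 2.761801
  t = 3.5000: CF_t = 3.250000, DF = 0.827041, PV = 2.687884
  t = 4.0000: CF_t = 3.250000, DF = 0.804906, PV = 2.615946
  t = 4.5000: CF_t = 3.250000, DF = 0.783364, PV = 2.545933
  t = 5.0000: CF_t = 3.250000, DF = 0.762398, PV = 2.477793
  t = 5.5000: CF_t = 3.250000, DF = 0.741993, PV = 2.411478
  t = 6.0000: CF_t = 3.250000, DF = 0.722134, PV = 2.346937
  t = 6.5000: CF_t = 3.250000, DF = 0.702807, PV = 2.284123
  t = 7.0000: CF_t = 3.250000, DF = 0.683997, PV = 2.222991
  t = 7.5000: CF_t = 3.250000, DF = 0.665691, PV = 2.163495
  t = 8.0000: CF_t = 3.250000, DF = 0.647874, PV = 2.105591
  t = 8.5000: CF_t = 3.250000, DF = 0.630535, PV = 2.049237
  t = 9.0000: CF_t = 3.250000, DF = 0.613659, PV = 1.994391
  t = 9.5000: CF_t = 3.250000, DF = 0.597235, PV = 1.941014
  t = 10.0000: CF_t = 103.250000, DF = 0.581251, PV = 60.014121
Price P = sum_t PV_t = 107.613626
Convexity numerator sum_t t*(t + 1/m) * CF_t / (1+y/m)^(m*t + 2):
  t = 0.5000: term = 1.497986
  t = 1.0000: term = 4.373683
  t = 1.5000: term = 8.513251
  t = 2.0000: term = 13.809005
  t = 2.5000: term = 20.159131
  t = 3.0000: term = 27.467429
  t = 3.5000: term = 35.643055
  t = 4.0000: term = 44.600277
  t = 4.5000: term = 54.258245
  t = 5.0000: term = 64.540762
  t = 5.5000: term = 75.376072
  t = 6.0000: term = 86.696655
  t = 6.5000: term = 98.439024
  t = 7.0000: term = 110.543542
  t = 7.5000: term = 122.954235
  t = 8.0000: term = 135.618621
  t = 8.5000: term = 148.487541
  t = 9.0000: term = 161.515001
  t = 9.5000: term = 174.658017
  t = 10.0000: term = 5968.690881
Convexity = (1/P) * sum = 7357.842415 / 107.613626 = 68.372777


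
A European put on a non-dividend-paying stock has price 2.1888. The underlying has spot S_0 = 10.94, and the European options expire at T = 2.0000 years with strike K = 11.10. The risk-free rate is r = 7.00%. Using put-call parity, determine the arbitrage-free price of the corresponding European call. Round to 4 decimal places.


Answer: Call price = 3.4789

Derivation:
Put-call parity: C - P = S_0 * exp(-qT) - K * exp(-rT).
S_0 * exp(-qT) = 10.9400 * 1.00000000 = 10.94000000
K * exp(-rT) = 11.1000 * 0.86935824 = 9.64987641
C = P + S*exp(-qT) - K*exp(-rT)
C = 2.1888 + 10.94000000 - 9.64987641 = 3.4789


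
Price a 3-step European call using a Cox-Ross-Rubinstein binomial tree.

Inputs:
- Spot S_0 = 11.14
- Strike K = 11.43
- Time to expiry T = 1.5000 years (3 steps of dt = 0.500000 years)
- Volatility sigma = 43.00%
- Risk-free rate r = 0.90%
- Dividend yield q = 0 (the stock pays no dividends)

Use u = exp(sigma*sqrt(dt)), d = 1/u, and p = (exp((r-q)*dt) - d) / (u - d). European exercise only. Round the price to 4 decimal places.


Answer: Price = V(0,0) = 2.4463

Derivation:
dt = T/N = 0.500000
u = exp(sigma*sqrt(dt)) = 1.355345; d = 1/u = 0.737820
p = (exp((r-q)*dt) - d) / (u - d) = 0.431870
Discount per step: exp(-r*dt) = 0.995510
Stock lattice S(k, i) with i counting down-moves:
  k=0: S(0,0) = 11.1400
  k=1: S(1,0) = 15.0985; S(1,1) = 8.2193
  k=2: S(2,0) = 20.4637; S(2,1) = 11.1400; S(2,2) = 6.0644
  k=3: S(3,0) = 27.7354; S(3,1) = 15.0985; S(3,2) = 8.2193; S(3,3) = 4.4744
Terminal payoffs V(N, i) = max(S_T - K, 0):
  V(3,0) = 16.305411; V(3,1) = 3.668542; V(3,2) = 0.000000; V(3,3) = 0.000000
Backward induction: V(k, i) = exp(-r*dt) * [p * V(k+1, i) + (1-p) * V(k+1, i+1)].
  V(2,0) = exp(-r*dt) * [p*16.305411 + (1-p)*3.668542] = 9.085050
  V(2,1) = exp(-r*dt) * [p*3.668542 + (1-p)*0.000000] = 1.577219
  V(2,2) = exp(-r*dt) * [p*0.000000 + (1-p)*0.000000] = 0.000000
  V(1,0) = exp(-r*dt) * [p*9.085050 + (1-p)*1.577219] = 4.797985
  V(1,1) = exp(-r*dt) * [p*1.577219 + (1-p)*0.000000] = 0.678095
  V(0,0) = exp(-r*dt) * [p*4.797985 + (1-p)*0.678095] = 2.446318


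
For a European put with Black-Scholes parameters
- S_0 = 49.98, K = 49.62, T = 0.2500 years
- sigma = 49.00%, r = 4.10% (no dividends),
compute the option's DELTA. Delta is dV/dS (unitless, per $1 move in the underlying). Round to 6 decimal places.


Answer: Delta = -0.423150

Derivation:
d1 = 0.1938426414; d2 = -0.0511573586
phi(d1) = 0.3915171268; exp(-qT) = 1.0000000000; exp(-rT) = 0.9898023522
N(-d1) = 0.4231495486
Delta = -exp(-qT) * N(-d1) = -1.0000000000 * 0.4231495486 = -0.423150


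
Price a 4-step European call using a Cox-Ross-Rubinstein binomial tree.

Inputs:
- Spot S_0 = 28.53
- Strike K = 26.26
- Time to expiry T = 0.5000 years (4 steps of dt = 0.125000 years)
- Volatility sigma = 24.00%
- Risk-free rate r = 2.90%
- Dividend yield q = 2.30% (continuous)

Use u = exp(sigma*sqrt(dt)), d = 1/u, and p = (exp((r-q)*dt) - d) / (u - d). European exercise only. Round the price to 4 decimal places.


dt = T/N = 0.125000
u = exp(sigma*sqrt(dt)) = 1.088557; d = 1/u = 0.918647
p = (exp((r-q)*dt) - d) / (u - d) = 0.483215
Discount per step: exp(-r*dt) = 0.996382
Stock lattice S(k, i) with i counting down-moves:
  k=0: S(0,0) = 28.5300
  k=1: S(1,0) = 31.0565; S(1,1) = 26.2090
  k=2: S(2,0) = 33.8068; S(2,1) = 28.5300; S(2,2) = 24.0768
  k=3: S(3,0) = 36.8006; S(3,1) = 31.0565; S(3,2) = 26.2090; S(3,3) = 22.1181
  k=4: S(4,0) = 40.0596; S(4,1) = 33.8068; S(4,2) = 28.5300; S(4,3) = 24.0768; S(4,4) = 20.3188
Terminal payoffs V(N, i) = max(S_T - K, 0):
  V(4,0) = 13.799563; V(4,1) = 7.546794; V(4,2) = 2.270000; V(4,3) = 0.000000; V(4,4) = 0.000000
Backward induction: V(k, i) = exp(-r*dt) * [p * V(k+1, i) + (1-p) * V(k+1, i+1)].
  V(3,0) = exp(-r*dt) * [p*13.799563 + (1-p)*7.546794] = 10.529987
  V(3,1) = exp(-r*dt) * [p*7.546794 + (1-p)*2.270000] = 4.802387
  V(3,2) = exp(-r*dt) * [p*2.270000 + (1-p)*0.000000] = 1.092930
  V(3,3) = exp(-r*dt) * [p*0.000000 + (1-p)*0.000000] = 0.000000
  V(2,0) = exp(-r*dt) * [p*10.529987 + (1-p)*4.802387] = 7.542659
  V(2,1) = exp(-r*dt) * [p*4.802387 + (1-p)*1.092930] = 2.874956
  V(2,2) = exp(-r*dt) * [p*1.092930 + (1-p)*0.000000] = 0.526209
  V(1,0) = exp(-r*dt) * [p*7.542659 + (1-p)*2.874956] = 5.111897
  V(1,1) = exp(-r*dt) * [p*2.874956 + (1-p)*0.526209] = 1.655149
  V(0,0) = exp(-r*dt) * [p*5.111897 + (1-p)*1.655149] = 3.313469

Answer: Price = V(0,0) = 3.3135


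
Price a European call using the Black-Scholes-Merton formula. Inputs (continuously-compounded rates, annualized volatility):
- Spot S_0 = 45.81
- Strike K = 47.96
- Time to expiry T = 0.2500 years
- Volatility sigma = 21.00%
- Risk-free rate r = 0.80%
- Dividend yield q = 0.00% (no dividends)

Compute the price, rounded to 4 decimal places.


d1 = (ln(S/K) + (r - q + 0.5*sigma^2) * T) / (sigma * sqrt(T)) = -0.36526116
d2 = d1 - sigma * sqrt(T) = -0.47026116
exp(-rT) = 0.99800200; exp(-qT) = 1.00000000
C = S_0 * exp(-qT) * N(d1) - K * exp(-rT) * N(d2)
N(d1) = 0.35745823; N(d2) = 0.31908422
C = 45.8100 * 1.00000000 * 0.35745823 - 47.9600 * 0.99800200 * 0.31908422 = 1.1025

Answer: Price = 1.1025


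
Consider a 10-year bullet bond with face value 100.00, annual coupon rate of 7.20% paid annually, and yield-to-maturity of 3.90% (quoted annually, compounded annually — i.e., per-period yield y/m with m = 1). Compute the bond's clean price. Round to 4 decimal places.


Answer: Price = 126.8997

Derivation:
Coupon per period c = face * coupon_rate / m = 7.200000
Periods per year m = 1; per-period yield y/m = 0.039000
Number of cashflows N = 10
Cashflows (t years, CF_t, discount factor 1/(1+y/m)^(m*t), PV):
  t = 1.0000: CF_t = 7.200000, DF = 0.962464, PV = 6.929740
  t = 2.0000: CF_t = 7.200000, DF = 0.926337, PV = 6.669625
  t = 3.0000: CF_t = 7.200000, DF = 0.891566, PV = 6.419273
  t = 4.0000: CF_t = 7.200000, DF = 0.858100, PV = 6.178319
  t = 5.0000: CF_t = 7.200000, DF = 0.825890, PV = 5.946409
  t = 6.0000: CF_t = 7.200000, DF = 0.794889, PV = 5.723204
  t = 7.0000: CF_t = 7.200000, DF = 0.765052, PV = 5.508377
  t = 8.0000: CF_t = 7.200000, DF = 0.736335, PV = 5.301614
  t = 9.0000: CF_t = 7.200000, DF = 0.708696, PV = 5.102612
  t = 10.0000: CF_t = 107.200000, DF = 0.682094, PV = 73.120526
Price P = sum_t PV_t = 126.899699


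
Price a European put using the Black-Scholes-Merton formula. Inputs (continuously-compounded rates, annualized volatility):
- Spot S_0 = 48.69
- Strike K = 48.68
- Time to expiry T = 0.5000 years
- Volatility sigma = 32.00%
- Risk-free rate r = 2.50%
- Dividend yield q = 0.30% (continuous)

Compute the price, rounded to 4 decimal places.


d1 = (ln(S/K) + (r - q + 0.5*sigma^2) * T) / (sigma * sqrt(T)) = 0.16265843
d2 = d1 - sigma * sqrt(T) = -0.06361574
exp(-rT) = 0.98757780; exp(-qT) = 0.99850112
P = K * exp(-rT) * N(-d2) - S_0 * exp(-qT) * N(-d1)
N(-d1) = 0.43539369; N(-d2) = 0.52536190
P = 48.6800 * 0.98757780 * 0.52536190 - 48.6900 * 0.99850112 * 0.43539369 = 4.0894

Answer: Price = 4.0894


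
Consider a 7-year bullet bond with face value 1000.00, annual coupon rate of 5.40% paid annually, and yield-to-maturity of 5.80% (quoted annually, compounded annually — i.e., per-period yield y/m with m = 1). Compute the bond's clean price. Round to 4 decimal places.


Coupon per period c = face * coupon_rate / m = 54.000000
Periods per year m = 1; per-period yield y/m = 0.058000
Number of cashflows N = 7
Cashflows (t years, CF_t, discount factor 1/(1+y/m)^(m*t), PV):
  t = 1.0000: CF_t = 54.000000, DF = 0.945180, PV = 51.039698
  t = 2.0000: CF_t = 54.000000, DF = 0.893364, PV = 48.241680
  t = 3.0000: CF_t = 54.000000, DF = 0.844390, PV = 45.597051
  t = 4.0000: CF_t = 54.000000, DF = 0.798100, PV = 43.097402
  t = 5.0000: CF_t = 54.000000, DF = 0.754348, PV = 40.734784
  t = 6.0000: CF_t = 54.000000, DF = 0.712994, PV = 38.501687
  t = 7.0000: CF_t = 1054.000000, DF = 0.673908, PV = 710.298565
Price P = sum_t PV_t = 977.510866

Answer: Price = 977.5109


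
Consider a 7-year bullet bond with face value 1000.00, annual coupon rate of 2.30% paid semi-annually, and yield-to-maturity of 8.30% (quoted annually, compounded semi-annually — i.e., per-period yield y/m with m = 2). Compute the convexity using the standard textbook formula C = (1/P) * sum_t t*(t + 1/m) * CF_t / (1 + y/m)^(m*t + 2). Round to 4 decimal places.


Answer: Convexity = 42.7299

Derivation:
Coupon per period c = face * coupon_rate / m = 11.500000
Periods per year m = 2; per-period yield y/m = 0.041500
Number of cashflows N = 14
Cashflows (t years, CF_t, discount factor 1/(1+y/m)^(m*t), PV):
  t = 0.5000: CF_t = 11.500000, DF = 0.960154, PV = 11.041767
  t = 1.0000: CF_t = 11.500000, DF = 0.921895, PV = 10.601792
  t = 1.5000: CF_t = 11.500000, DF = 0.885161, PV = 10.179349
  t = 2.0000: CF_t = 11.500000, DF = 0.849890, PV = 9.773739
  t = 2.5000: CF_t = 11.500000, DF = 0.816025, PV = 9.384291
  t = 3.0000: CF_t = 11.500000, DF = 0.783510, PV = 9.010361
  t = 3.5000: CF_t = 11.500000, DF = 0.752290, PV = 8.651331
  t = 4.0000: CF_t = 11.500000, DF = 0.722314, PV = 8.306607
  t = 4.5000: CF_t = 11.500000, DF = 0.693532, PV = 7.975618
  t = 5.0000: CF_t = 11.500000, DF = 0.665897, PV = 7.657819
  t = 5.5000: CF_t = 11.500000, DF = 0.639364, PV = 7.352683
  t = 6.0000: CF_t = 11.500000, DF = 0.613887, PV = 7.059705
  t = 6.5000: CF_t = 11.500000, DF = 0.589426, PV = 6.778401
  t = 7.0000: CF_t = 1011.500000, DF = 0.565940, PV = 572.448006
Price P = sum_t PV_t = 686.221470
Convexity numerator sum_t t*(t + 1/m) * CF_t / (1+y/m)^(m*t + 2):
  t = 0.5000: term = 5.089675
  t = 1.0000: term = 14.660609
  t = 1.5000: term = 28.152873
  t = 2.0000: term = 45.051805
  t = 2.5000: term = 64.884981
  t = 3.0000: term = 87.219370
  t = 3.5000: term = 111.658659
  t = 4.0000: term = 137.840742
  t = 4.5000: term = 165.435360
  t = 5.0000: term = 194.141885
  t = 5.5000: term = 223.687242
  t = 6.0000: term = 253.823955
  t = 6.5000: term = 284.328322
  t = 7.0000: term = 27706.189606
Convexity = (1/P) * sum = 29322.165086 / 686.221470 = 42.729886
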